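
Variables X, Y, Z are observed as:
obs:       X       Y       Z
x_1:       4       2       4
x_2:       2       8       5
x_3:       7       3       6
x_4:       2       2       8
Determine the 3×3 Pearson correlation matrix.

Step 1 — column means:
  mean(X) = (4 + 2 + 7 + 2) / 4 = 15/4 = 3.75
  mean(Y) = (2 + 8 + 3 + 2) / 4 = 15/4 = 3.75
  mean(Z) = (4 + 5 + 6 + 8) / 4 = 23/4 = 5.75

Step 2 — sample variances and covariances s[i,j] = (1/(n-1)) · Σ_k (x_{k,i} - mean_i) · (x_{k,j} - mean_j), with n-1 = 3:
  s[X,X] = ((0.25)·(0.25) + (-1.75)·(-1.75) + (3.25)·(3.25) + (-1.75)·(-1.75)) / 3 = 16.75/3 = 5.5833
  s[X,Y] = ((0.25)·(-1.75) + (-1.75)·(4.25) + (3.25)·(-0.75) + (-1.75)·(-1.75)) / 3 = -7.25/3 = -2.4167
  s[X,Z] = ((0.25)·(-1.75) + (-1.75)·(-0.75) + (3.25)·(0.25) + (-1.75)·(2.25)) / 3 = -2.25/3 = -0.75
  s[Y,Y] = ((-1.75)·(-1.75) + (4.25)·(4.25) + (-0.75)·(-0.75) + (-1.75)·(-1.75)) / 3 = 24.75/3 = 8.25
  s[Y,Z] = ((-1.75)·(-1.75) + (4.25)·(-0.75) + (-0.75)·(0.25) + (-1.75)·(2.25)) / 3 = -4.25/3 = -1.4167
  s[Z,Z] = ((-1.75)·(-1.75) + (-0.75)·(-0.75) + (0.25)·(0.25) + (2.25)·(2.25)) / 3 = 8.75/3 = 2.9167
  Sample standard deviations s_i = √(s[i,i]):
  s(X) = √(5.5833) = 2.3629
  s(Y) = √(8.25) = 2.8723
  s(Z) = √(2.9167) = 1.7078

Step 3 — r_{ij} = s_{ij} / (s_i · s_j):
  r[X,X] = 1 (diagonal).
  r[X,Y] = -2.4167 / (2.3629 · 2.8723) = -2.4167 / 6.7869 = -0.3561
  r[X,Z] = -0.75 / (2.3629 · 1.7078) = -0.75 / 4.0354 = -0.1859
  r[Y,Y] = 1 (diagonal).
  r[Y,Z] = -1.4167 / (2.8723 · 1.7078) = -1.4167 / 4.9054 = -0.2888
  r[Z,Z] = 1 (diagonal).

R is symmetric with unit diagonal. Assembling:

R = [[1, -0.3561, -0.1859],
 [-0.3561, 1, -0.2888],
 [-0.1859, -0.2888, 1]]


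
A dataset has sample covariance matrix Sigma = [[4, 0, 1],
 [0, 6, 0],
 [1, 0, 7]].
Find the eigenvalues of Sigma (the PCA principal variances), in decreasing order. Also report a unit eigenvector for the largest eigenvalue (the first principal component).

Step 1 — characteristic polynomial p(λ) = det(λI - Sigma) = λ³ - tr·λ² + c_1·λ - det, where tr = trace, c_1 = sum of the principal 2×2 minors, det = det(Sigma):
  tr = 4 + 6 + 7 = 17,
  c_1 = (4·6 - (0)²) + (4·7 - (1)²) + (6·7 - (0)²) = 24 + 27 + 42 = 93,
  det = 4·(6·7 - (0)²) - (0)·((0)·7 - (0)·(1)) + (1)·((0)·(0) - 6·(1)) = 4·(42) - (0)·(0) + (1)·(-6) = 162.
  So p(λ) = λ³ - 17λ² + 93λ - 162.
Step 2 — look for an integer root (rational root theorem: any rational root is an integer divisor of 162). Testing λ = 6:
  p(6) = 216 - 612 + 558 - 162 = 0  ✓
  Dividing out (λ - 6): p(λ) = (λ - 6)(λ² - 11λ + 27).
Step 3 — remaining eigenvalues from the quadratic λ² - 11λ + 27 = 0:
  Δ = 11² - 4·27 = 121 - 108 = 13,  λ = (11 ± √13)/2 = (11 ± 3.6056)/2 ≈ 7.3028 or 3.6972.
  Sorted: λ_1 = 7.3028,  λ_2 = 6,  λ_3 = 3.6972  (check: sum = 17 = tr ✓).

Step 4 — unit eigenvector for λ_1 ≈ 7.3028: v spans the null space of (Sigma - λ_1 I), whose rows are
  r_1 = (-3.3028, 0, 1),  r_2 = (0, -1.3028, 0),  r_3 = (1, 0, -0.3028).
  v is orthogonal to every row, so take v ∝ r_1 × r_2 = ((0)·(0) - (1)·(-1.3028), (1)·(0) - (-3.3028)·(0), (-3.3028)·(-1.3028) - (0)·(0)) ≈ (1.3028, 0, 4.3028).
  Let u = (1.3028, 0, 4.3028).
  ||u|| = √((1.3028)² + (0)² + (4.3028)²) = √(20.2111) ≈ 4.4957,  v_1 = u/||u|| ≈ (0.2898, 0, 0.9571) (||v_1|| = 1).

λ_1 = 7.3028,  λ_2 = 6,  λ_3 = 3.6972;  v_1 ≈ (0.2898, 0, 0.9571)


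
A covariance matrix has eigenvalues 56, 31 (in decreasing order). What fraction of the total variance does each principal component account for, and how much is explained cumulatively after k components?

Step 1 — total variance = trace(Sigma) = Σ λ_i = 56 + 31 = 87.

Step 2 — fraction explained by component i = λ_i / Σ λ:
  PC1: 56/87 = 0.6437
  PC2: 31/87 = 0.3563

Step 3 — cumulative fraction after k components = (λ_1 + ... + λ_k) / Σ λ:
  k = 1: 56/87 = 0.6437
  k = 2: (56 + 31)/87 = 87/87 = 1

Summary (fraction, with percent):

explained: PC1 0.6437 (64.37%), PC2 0.3563 (35.63%);  cumulative: 0.6437, 1


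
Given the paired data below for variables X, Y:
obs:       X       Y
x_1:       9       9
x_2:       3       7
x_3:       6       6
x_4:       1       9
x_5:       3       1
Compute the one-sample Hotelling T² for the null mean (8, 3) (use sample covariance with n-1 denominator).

Step 1 — sample mean vector:
  mean(X) = (9 + 3 + 6 + 1 + 3) / 5 = 22/5 = 4.4
  mean(Y) = (9 + 7 + 6 + 9 + 1) / 5 = 32/5 = 6.4
  x̄ = (4.4, 6.4),  deviation x̄ - mu_0 = (4.4, 6.4) - (8, 3) = (-3.6, 3.4).

Step 2 — sample covariance matrix, S[i,j] = (1/(n-1)) · Σ_k (x_{k,i} - mean_i) · (x_{k,j} - mean_j), divisor n-1 = 4:
  S[X,X] = ((4.6)·(4.6) + (-1.4)·(-1.4) + (1.6)·(1.6) + (-3.4)·(-3.4) + (-1.4)·(-1.4)) / 4 = 39.2/4 = 9.8
  S[X,Y] = ((4.6)·(2.6) + (-1.4)·(0.6) + (1.6)·(-0.4) + (-3.4)·(2.6) + (-1.4)·(-5.4)) / 4 = 9.2/4 = 2.3
  S[Y,Y] = ((2.6)·(2.6) + (0.6)·(0.6) + (-0.4)·(-0.4) + (2.6)·(2.6) + (-5.4)·(-5.4)) / 4 = 43.2/4 = 10.8
  S = [[9.8, 2.3],
 [2.3, 10.8]].

Step 3 — invert S. det(S) = 9.8·10.8 - (2.3)² = 100.55.
  S^{-1} = (1/det) · [[d, -b], [-b, a]] = [[0.1074, -0.0229],
 [-0.0229, 0.0975]].

Step 4 — quadratic form (x̄ - mu_0)^T · S^{-1} · (x̄ - mu_0):
  S^{-1} · (x̄ - mu_0) = (-0.4644, 0.4137),
  (x̄ - mu_0)^T · [...] = (-3.6)·(-0.4644) + (3.4)·(0.4137) = 3.0787.

Step 5 — scale by n: T² = 5 · 3.0787 = 15.3933.

T² ≈ 15.3933


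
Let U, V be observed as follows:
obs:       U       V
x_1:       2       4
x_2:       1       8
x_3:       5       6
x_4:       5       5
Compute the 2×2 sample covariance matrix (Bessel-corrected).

Step 1 — column means:
  mean(U) = (2 + 1 + 5 + 5) / 4 = 13/4 = 3.25
  mean(V) = (4 + 8 + 6 + 5) / 4 = 23/4 = 5.75

Step 2 — sample covariance S[i,j] = (1/(n-1)) · Σ_k (x_{k,i} - mean_i) · (x_{k,j} - mean_j), with n-1 = 3.
  S[U,U] = ((-1.25)·(-1.25) + (-2.25)·(-2.25) + (1.75)·(1.75) + (1.75)·(1.75)) / 3 = 12.75/3 = 4.25
  S[U,V] = ((-1.25)·(-1.75) + (-2.25)·(2.25) + (1.75)·(0.25) + (1.75)·(-0.75)) / 3 = -3.75/3 = -1.25
  S[V,V] = ((-1.75)·(-1.75) + (2.25)·(2.25) + (0.25)·(0.25) + (-0.75)·(-0.75)) / 3 = 8.75/3 = 2.9167

S is symmetric (S[j,i] = S[i,j]). Assembling:

S = [[4.25, -1.25],
 [-1.25, 2.9167]]


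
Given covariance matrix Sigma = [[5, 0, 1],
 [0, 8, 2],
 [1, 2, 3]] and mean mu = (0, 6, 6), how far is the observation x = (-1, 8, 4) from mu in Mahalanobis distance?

Step 1 — centre the observation: (x - mu) = (-1, 2, -2).

Step 2 — invert Sigma (cofactor / det for 3×3, or solve directly):
  Sigma^{-1} = [[0.2174, 0.0217, -0.087],
 [0.0217, 0.1522, -0.1087],
 [-0.087, -0.1087, 0.4348]].

Step 3 — form the quadratic (x - mu)^T · Sigma^{-1} · (x - mu):
  Sigma^{-1} · (x - mu) = (0, 0.5, -1).
  (x - mu)^T · [Sigma^{-1} · (x - mu)] = (-1)·(0) + (2)·(0.5) + (-2)·(-1) = 3.

Step 4 — take square root: d = √(3) ≈ 1.7321.

d(x, mu) = √(3) ≈ 1.7321


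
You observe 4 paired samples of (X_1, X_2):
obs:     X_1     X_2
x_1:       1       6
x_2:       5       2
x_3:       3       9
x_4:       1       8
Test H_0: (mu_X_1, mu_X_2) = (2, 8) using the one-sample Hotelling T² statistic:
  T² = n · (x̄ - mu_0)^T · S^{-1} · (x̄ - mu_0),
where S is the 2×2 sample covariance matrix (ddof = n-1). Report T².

Step 1 — sample mean vector:
  mean(X_1) = (1 + 5 + 3 + 1) / 4 = 10/4 = 2.5
  mean(X_2) = (6 + 2 + 9 + 8) / 4 = 25/4 = 6.25
  x̄ = (2.5, 6.25),  deviation x̄ - mu_0 = (2.5, 6.25) - (2, 8) = (0.5, -1.75).

Step 2 — sample covariance matrix, S[i,j] = (1/(n-1)) · Σ_k (x_{k,i} - mean_i) · (x_{k,j} - mean_j), divisor n-1 = 3:
  S[X_1,X_1] = ((-1.5)·(-1.5) + (2.5)·(2.5) + (0.5)·(0.5) + (-1.5)·(-1.5)) / 3 = 11/3 = 3.6667
  S[X_1,X_2] = ((-1.5)·(-0.25) + (2.5)·(-4.25) + (0.5)·(2.75) + (-1.5)·(1.75)) / 3 = -11.5/3 = -3.8333
  S[X_2,X_2] = ((-0.25)·(-0.25) + (-4.25)·(-4.25) + (2.75)·(2.75) + (1.75)·(1.75)) / 3 = 28.75/3 = 9.5833
  S = [[3.6667, -3.8333],
 [-3.8333, 9.5833]].

Step 3 — invert S. det(S) = 3.6667·9.5833 - (-3.8333)² = 20.4444.
  S^{-1} = (1/det) · [[d, -b], [-b, a]] = [[0.4688, 0.1875],
 [0.1875, 0.1793]].

Step 4 — quadratic form (x̄ - mu_0)^T · S^{-1} · (x̄ - mu_0):
  S^{-1} · (x̄ - mu_0) = (-0.0938, -0.2201),
  (x̄ - mu_0)^T · [...] = (0.5)·(-0.0938) + (-1.75)·(-0.2201) = 0.3383.

Step 5 — scale by n: T² = 4 · 0.3383 = 1.3533.

T² ≈ 1.3533


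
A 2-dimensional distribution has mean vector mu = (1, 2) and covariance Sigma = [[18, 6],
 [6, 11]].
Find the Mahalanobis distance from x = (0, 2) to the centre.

Step 1 — centre the observation: (x - mu) = (-1, 0).

Step 2 — invert Sigma. det(Sigma) = 18·11 - (6)² = 162.
  Sigma^{-1} = (1/det) · [[d, -b], [-b, a]] = [[0.0679, -0.037],
 [-0.037, 0.1111]].

Step 3 — form the quadratic (x - mu)^T · Sigma^{-1} · (x - mu):
  Sigma^{-1} · (x - mu) = (-0.0679, 0.037).
  (x - mu)^T · [Sigma^{-1} · (x - mu)] = (-1)·(-0.0679) + (0)·(0.037) = 0.0679.

Step 4 — take square root: d = √(0.0679) ≈ 0.2606.

d(x, mu) = √(0.0679) ≈ 0.2606


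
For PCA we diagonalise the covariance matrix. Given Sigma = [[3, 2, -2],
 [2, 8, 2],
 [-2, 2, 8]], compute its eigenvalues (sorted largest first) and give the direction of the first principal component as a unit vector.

Step 1 — characteristic polynomial p(λ) = det(λI - Sigma) = λ³ - tr·λ² + c_1·λ - det, where tr = trace, c_1 = sum of the principal 2×2 minors, det = det(Sigma):
  tr = 3 + 8 + 8 = 19,
  c_1 = (3·8 - (2)²) + (3·8 - (-2)²) + (8·8 - (2)²) = 20 + 20 + 60 = 100,
  det = 3·(8·8 - (2)²) - (2)·((2)·8 - (2)·(-2)) + (-2)·((2)·(2) - 8·(-2)) = 3·(60) - (2)·(20) + (-2)·(20) = 100.
  So p(λ) = λ³ - 19λ² + 100λ - 100.
Step 2 — look for an integer root (rational root theorem: any rational root is an integer divisor of 100). Testing λ = 10:
  p(10) = 1000 - 1900 + 1000 - 100 = 0  ✓
  Dividing out (λ - 10): p(λ) = (λ - 10)(λ² - 9λ + 10).
Step 3 — remaining eigenvalues from the quadratic λ² - 9λ + 10 = 0:
  Δ = 9² - 4·10 = 81 - 40 = 41,  λ = (9 ± √41)/2 = (9 ± 6.4031)/2 ≈ 7.7016 or 1.2984.
  Sorted: λ_1 = 10,  λ_2 = 7.7016,  λ_3 = 1.2984  (check: sum = 19 = tr ✓).

Step 4 — unit eigenvector for λ_1 = 10: v spans the null space of (Sigma - λ_1 I), whose rows are
  r_1 = (-7, 2, -2),  r_2 = (2, -2, 2),  r_3 = (-2, 2, -2).
  v is orthogonal to every row, so take v ∝ r_1 × r_2 = ((2)·(2) - (-2)·(-2), (-2)·(2) - (-7)·(2), (-7)·(-2) - (2)·(2)) = (0, 10, 10).
  Rescale (divide by 10): u = (0, 1, 1).
  ||u|| = √((0)² + (1)² + (1)²) = √(2) ≈ 1.4142,  v_1 = u/||u|| ≈ (0, 0.7071, 0.7071) (||v_1|| = 1).

λ_1 = 10,  λ_2 = 7.7016,  λ_3 = 1.2984;  v_1 ≈ (0, 0.7071, 0.7071)


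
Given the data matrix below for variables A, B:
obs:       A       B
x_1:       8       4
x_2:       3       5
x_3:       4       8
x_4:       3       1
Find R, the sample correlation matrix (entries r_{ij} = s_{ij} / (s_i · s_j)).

Step 1 — column means:
  mean(A) = (8 + 3 + 4 + 3) / 4 = 18/4 = 4.5
  mean(B) = (4 + 5 + 8 + 1) / 4 = 18/4 = 4.5

Step 2 — sample variances and covariances s[i,j] = (1/(n-1)) · Σ_k (x_{k,i} - mean_i) · (x_{k,j} - mean_j), with n-1 = 3:
  s[A,A] = ((3.5)·(3.5) + (-1.5)·(-1.5) + (-0.5)·(-0.5) + (-1.5)·(-1.5)) / 3 = 17/3 = 5.6667
  s[A,B] = ((3.5)·(-0.5) + (-1.5)·(0.5) + (-0.5)·(3.5) + (-1.5)·(-3.5)) / 3 = 1/3 = 0.3333
  s[B,B] = ((-0.5)·(-0.5) + (0.5)·(0.5) + (3.5)·(3.5) + (-3.5)·(-3.5)) / 3 = 25/3 = 8.3333
  Sample standard deviations s_i = √(s[i,i]):
  s(A) = √(5.6667) = 2.3805
  s(B) = √(8.3333) = 2.8868

Step 3 — r_{ij} = s_{ij} / (s_i · s_j):
  r[A,A] = 1 (diagonal).
  r[A,B] = 0.3333 / (2.3805 · 2.8868) = 0.3333 / 6.8718 = 0.0485
  r[B,B] = 1 (diagonal).

R is symmetric with unit diagonal. Assembling:

R = [[1, 0.0485],
 [0.0485, 1]]


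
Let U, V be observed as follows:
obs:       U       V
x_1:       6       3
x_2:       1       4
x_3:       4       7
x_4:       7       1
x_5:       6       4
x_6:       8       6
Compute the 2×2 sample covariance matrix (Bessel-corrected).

Step 1 — column means:
  mean(U) = (6 + 1 + 4 + 7 + 6 + 8) / 6 = 32/6 = 5.3333
  mean(V) = (3 + 4 + 7 + 1 + 4 + 6) / 6 = 25/6 = 4.1667

Step 2 — sample covariance S[i,j] = (1/(n-1)) · Σ_k (x_{k,i} - mean_i) · (x_{k,j} - mean_j), with n-1 = 5.
  S[U,U] = ((0.6667)·(0.6667) + (-4.3333)·(-4.3333) + (-1.3333)·(-1.3333) + (1.6667)·(1.6667) + (0.6667)·(0.6667) + (2.6667)·(2.6667)) / 5 = 31.3333/5 = 6.2667
  S[U,V] = ((0.6667)·(-1.1667) + (-4.3333)·(-0.1667) + (-1.3333)·(2.8333) + (1.6667)·(-3.1667) + (0.6667)·(-0.1667) + (2.6667)·(1.8333)) / 5 = -4.3333/5 = -0.8667
  S[V,V] = ((-1.1667)·(-1.1667) + (-0.1667)·(-0.1667) + (2.8333)·(2.8333) + (-3.1667)·(-3.1667) + (-0.1667)·(-0.1667) + (1.8333)·(1.8333)) / 5 = 22.8333/5 = 4.5667

S is symmetric (S[j,i] = S[i,j]). Assembling:

S = [[6.2667, -0.8667],
 [-0.8667, 4.5667]]


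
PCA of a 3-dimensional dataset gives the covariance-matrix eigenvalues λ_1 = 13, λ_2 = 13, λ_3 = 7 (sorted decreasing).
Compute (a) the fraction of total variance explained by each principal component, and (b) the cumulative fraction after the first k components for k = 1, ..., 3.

Step 1 — total variance = trace(Sigma) = Σ λ_i = 13 + 13 + 7 = 33.

Step 2 — fraction explained by component i = λ_i / Σ λ:
  PC1: 13/33 = 0.3939
  PC2: 13/33 = 0.3939
  PC3: 7/33 = 0.2121

Step 3 — cumulative fraction after k components = (λ_1 + ... + λ_k) / Σ λ:
  k = 1: 13/33 = 0.3939
  k = 2: (13 + 13)/33 = 26/33 = 0.7879
  k = 3: (13 + 13 + 7)/33 = 33/33 = 1

Summary (fraction, with percent):

explained: PC1 0.3939 (39.39%), PC2 0.3939 (39.39%), PC3 0.2121 (21.21%);  cumulative: 0.3939, 0.7879, 1


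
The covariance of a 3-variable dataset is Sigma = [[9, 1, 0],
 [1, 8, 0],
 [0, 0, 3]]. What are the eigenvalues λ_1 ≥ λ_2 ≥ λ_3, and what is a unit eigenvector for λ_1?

Step 1 — characteristic polynomial p(λ) = det(λI - Sigma) = λ³ - tr·λ² + c_1·λ - det, where tr = trace, c_1 = sum of the principal 2×2 minors, det = det(Sigma):
  tr = 9 + 8 + 3 = 20,
  c_1 = (9·8 - (1)²) + (9·3 - (0)²) + (8·3 - (0)²) = 71 + 27 + 24 = 122,
  det = 9·(8·3 - (0)²) - (1)·((1)·3 - (0)·(0)) + (0)·((1)·(0) - 8·(0)) = 9·(24) - (1)·(3) + (0)·(0) = 213.
  So p(λ) = λ³ - 20λ² + 122λ - 213.
Step 2 — look for an integer root (rational root theorem: any rational root is an integer divisor of 213). Testing λ = 3:
  p(3) = 27 - 180 + 366 - 213 = 0  ✓
  Dividing out (λ - 3): p(λ) = (λ - 3)(λ² - 17λ + 71).
Step 3 — remaining eigenvalues from the quadratic λ² - 17λ + 71 = 0:
  Δ = 17² - 4·71 = 289 - 284 = 5,  λ = (17 ± √5)/2 = (17 ± 2.2361)/2 ≈ 9.618 or 7.382.
  Sorted: λ_1 = 9.618,  λ_2 = 7.382,  λ_3 = 3  (check: sum = 20 = tr ✓).

Step 4 — unit eigenvector for λ_1 ≈ 9.618: v spans the null space of (Sigma - λ_1 I), whose rows are
  r_1 = (-0.618, 1, 0),  r_2 = (1, -1.618, 0),  r_3 = (0, 0, -6.618).
  v is orthogonal to every row, so take v ∝ r_1 × r_3 = ((1)·(-6.618) - (0)·(0), (0)·(0) - (-0.618)·(-6.618), (-0.618)·(0) - (1)·(0)) ≈ (-6.618, -4.0902, 0).
  Rescale (multiply by -1 so the first nonzero entry is positive): u = (6.618, 4.0902, 0).
  ||u|| = √((6.618)² + (4.0902)² + (0)²) = √(60.5279) ≈ 7.78,  v_1 = u/||u|| ≈ (0.8507, 0.5257, 0) (||v_1|| = 1).

λ_1 = 9.618,  λ_2 = 7.382,  λ_3 = 3;  v_1 ≈ (0.8507, 0.5257, 0)


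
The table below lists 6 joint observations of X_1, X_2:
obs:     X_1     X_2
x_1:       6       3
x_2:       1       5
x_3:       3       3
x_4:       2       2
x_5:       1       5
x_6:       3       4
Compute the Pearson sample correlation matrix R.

Step 1 — column means:
  mean(X_1) = (6 + 1 + 3 + 2 + 1 + 3) / 6 = 16/6 = 2.6667
  mean(X_2) = (3 + 5 + 3 + 2 + 5 + 4) / 6 = 22/6 = 3.6667

Step 2 — sample variances and covariances s[i,j] = (1/(n-1)) · Σ_k (x_{k,i} - mean_i) · (x_{k,j} - mean_j), with n-1 = 5:
  s[X_1,X_1] = ((3.3333)·(3.3333) + (-1.6667)·(-1.6667) + (0.3333)·(0.3333) + (-0.6667)·(-0.6667) + (-1.6667)·(-1.6667) + (0.3333)·(0.3333)) / 5 = 17.3333/5 = 3.4667
  s[X_1,X_2] = ((3.3333)·(-0.6667) + (-1.6667)·(1.3333) + (0.3333)·(-0.6667) + (-0.6667)·(-1.6667) + (-1.6667)·(1.3333) + (0.3333)·(0.3333)) / 5 = -5.6667/5 = -1.1333
  s[X_2,X_2] = ((-0.6667)·(-0.6667) + (1.3333)·(1.3333) + (-0.6667)·(-0.6667) + (-1.6667)·(-1.6667) + (1.3333)·(1.3333) + (0.3333)·(0.3333)) / 5 = 7.3333/5 = 1.4667
  Sample standard deviations s_i = √(s[i,i]):
  s(X_1) = √(3.4667) = 1.8619
  s(X_2) = √(1.4667) = 1.2111

Step 3 — r_{ij} = s_{ij} / (s_i · s_j):
  r[X_1,X_1] = 1 (diagonal).
  r[X_1,X_2] = -1.1333 / (1.8619 · 1.2111) = -1.1333 / 2.2549 = -0.5026
  r[X_2,X_2] = 1 (diagonal).

R is symmetric with unit diagonal. Assembling:

R = [[1, -0.5026],
 [-0.5026, 1]]


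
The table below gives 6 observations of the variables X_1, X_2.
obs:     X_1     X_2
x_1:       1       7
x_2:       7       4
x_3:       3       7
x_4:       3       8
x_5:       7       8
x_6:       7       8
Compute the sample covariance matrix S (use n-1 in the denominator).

Step 1 — column means:
  mean(X_1) = (1 + 7 + 3 + 3 + 7 + 7) / 6 = 28/6 = 4.6667
  mean(X_2) = (7 + 4 + 7 + 8 + 8 + 8) / 6 = 42/6 = 7

Step 2 — sample covariance S[i,j] = (1/(n-1)) · Σ_k (x_{k,i} - mean_i) · (x_{k,j} - mean_j), with n-1 = 5.
  S[X_1,X_1] = ((-3.6667)·(-3.6667) + (2.3333)·(2.3333) + (-1.6667)·(-1.6667) + (-1.6667)·(-1.6667) + (2.3333)·(2.3333) + (2.3333)·(2.3333)) / 5 = 35.3333/5 = 7.0667
  S[X_1,X_2] = ((-3.6667)·(0) + (2.3333)·(-3) + (-1.6667)·(0) + (-1.6667)·(1) + (2.3333)·(1) + (2.3333)·(1)) / 5 = -4/5 = -0.8
  S[X_2,X_2] = ((0)·(0) + (-3)·(-3) + (0)·(0) + (1)·(1) + (1)·(1) + (1)·(1)) / 5 = 12/5 = 2.4

S is symmetric (S[j,i] = S[i,j]). Assembling:

S = [[7.0667, -0.8],
 [-0.8, 2.4]]


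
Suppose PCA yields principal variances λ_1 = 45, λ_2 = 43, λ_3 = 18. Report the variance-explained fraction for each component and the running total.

Step 1 — total variance = trace(Sigma) = Σ λ_i = 45 + 43 + 18 = 106.

Step 2 — fraction explained by component i = λ_i / Σ λ:
  PC1: 45/106 = 0.4245
  PC2: 43/106 = 0.4057
  PC3: 18/106 = 0.1698

Step 3 — cumulative fraction after k components = (λ_1 + ... + λ_k) / Σ λ:
  k = 1: 45/106 = 0.4245
  k = 2: (45 + 43)/106 = 88/106 = 0.8302
  k = 3: (45 + 43 + 18)/106 = 106/106 = 1

Summary (fraction, with percent):

explained: PC1 0.4245 (42.45%), PC2 0.4057 (40.57%), PC3 0.1698 (16.98%);  cumulative: 0.4245, 0.8302, 1


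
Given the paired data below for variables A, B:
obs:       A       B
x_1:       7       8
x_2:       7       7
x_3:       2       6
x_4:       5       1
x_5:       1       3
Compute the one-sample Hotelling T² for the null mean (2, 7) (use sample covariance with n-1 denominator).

Step 1 — sample mean vector:
  mean(A) = (7 + 7 + 2 + 5 + 1) / 5 = 22/5 = 4.4
  mean(B) = (8 + 7 + 6 + 1 + 3) / 5 = 25/5 = 5
  x̄ = (4.4, 5),  deviation x̄ - mu_0 = (4.4, 5) - (2, 7) = (2.4, -2).

Step 2 — sample covariance matrix, S[i,j] = (1/(n-1)) · Σ_k (x_{k,i} - mean_i) · (x_{k,j} - mean_j), divisor n-1 = 4:
  S[A,A] = ((2.6)·(2.6) + (2.6)·(2.6) + (-2.4)·(-2.4) + (0.6)·(0.6) + (-3.4)·(-3.4)) / 4 = 31.2/4 = 7.8
  S[A,B] = ((2.6)·(3) + (2.6)·(2) + (-2.4)·(1) + (0.6)·(-4) + (-3.4)·(-2)) / 4 = 15/4 = 3.75
  S[B,B] = ((3)·(3) + (2)·(2) + (1)·(1) + (-4)·(-4) + (-2)·(-2)) / 4 = 34/4 = 8.5
  S = [[7.8, 3.75],
 [3.75, 8.5]].

Step 3 — invert S. det(S) = 7.8·8.5 - (3.75)² = 52.2375.
  S^{-1} = (1/det) · [[d, -b], [-b, a]] = [[0.1627, -0.0718],
 [-0.0718, 0.1493]].

Step 4 — quadratic form (x̄ - mu_0)^T · S^{-1} · (x̄ - mu_0):
  S^{-1} · (x̄ - mu_0) = (0.5341, -0.4709),
  (x̄ - mu_0)^T · [...] = (2.4)·(0.5341) + (-2)·(-0.4709) = 2.2237.

Step 5 — scale by n: T² = 5 · 2.2237 = 11.1184.

T² ≈ 11.1184


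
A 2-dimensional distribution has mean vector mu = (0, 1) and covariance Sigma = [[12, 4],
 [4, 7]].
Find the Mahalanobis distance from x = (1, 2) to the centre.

Step 1 — centre the observation: (x - mu) = (1, 1).

Step 2 — invert Sigma. det(Sigma) = 12·7 - (4)² = 68.
  Sigma^{-1} = (1/det) · [[d, -b], [-b, a]] = [[0.1029, -0.0588],
 [-0.0588, 0.1765]].

Step 3 — form the quadratic (x - mu)^T · Sigma^{-1} · (x - mu):
  Sigma^{-1} · (x - mu) = (0.0441, 0.1176).
  (x - mu)^T · [Sigma^{-1} · (x - mu)] = (1)·(0.0441) + (1)·(0.1176) = 0.1618.

Step 4 — take square root: d = √(0.1618) ≈ 0.4022.

d(x, mu) = √(0.1618) ≈ 0.4022


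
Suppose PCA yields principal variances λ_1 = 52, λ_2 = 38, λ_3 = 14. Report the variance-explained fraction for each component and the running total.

Step 1 — total variance = trace(Sigma) = Σ λ_i = 52 + 38 + 14 = 104.

Step 2 — fraction explained by component i = λ_i / Σ λ:
  PC1: 52/104 = 0.5
  PC2: 38/104 = 0.3654
  PC3: 14/104 = 0.1346

Step 3 — cumulative fraction after k components = (λ_1 + ... + λ_k) / Σ λ:
  k = 1: 52/104 = 0.5
  k = 2: (52 + 38)/104 = 90/104 = 0.8654
  k = 3: (52 + 38 + 14)/104 = 104/104 = 1

Summary (fraction, with percent):

explained: PC1 0.5 (50%), PC2 0.3654 (36.54%), PC3 0.1346 (13.46%);  cumulative: 0.5, 0.8654, 1


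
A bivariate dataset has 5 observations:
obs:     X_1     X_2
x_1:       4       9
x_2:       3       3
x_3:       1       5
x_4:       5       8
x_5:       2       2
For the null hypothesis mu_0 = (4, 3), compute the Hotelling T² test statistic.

Step 1 — sample mean vector:
  mean(X_1) = (4 + 3 + 1 + 5 + 2) / 5 = 15/5 = 3
  mean(X_2) = (9 + 3 + 5 + 8 + 2) / 5 = 27/5 = 5.4
  x̄ = (3, 5.4),  deviation x̄ - mu_0 = (3, 5.4) - (4, 3) = (-1, 2.4).

Step 2 — sample covariance matrix, S[i,j] = (1/(n-1)) · Σ_k (x_{k,i} - mean_i) · (x_{k,j} - mean_j), divisor n-1 = 4:
  S[X_1,X_1] = ((1)·(1) + (0)·(0) + (-2)·(-2) + (2)·(2) + (-1)·(-1)) / 4 = 10/4 = 2.5
  S[X_1,X_2] = ((1)·(3.6) + (0)·(-2.4) + (-2)·(-0.4) + (2)·(2.6) + (-1)·(-3.4)) / 4 = 13/4 = 3.25
  S[X_2,X_2] = ((3.6)·(3.6) + (-2.4)·(-2.4) + (-0.4)·(-0.4) + (2.6)·(2.6) + (-3.4)·(-3.4)) / 4 = 37.2/4 = 9.3
  S = [[2.5, 3.25],
 [3.25, 9.3]].

Step 3 — invert S. det(S) = 2.5·9.3 - (3.25)² = 12.6875.
  S^{-1} = (1/det) · [[d, -b], [-b, a]] = [[0.733, -0.2562],
 [-0.2562, 0.197]].

Step 4 — quadratic form (x̄ - mu_0)^T · S^{-1} · (x̄ - mu_0):
  S^{-1} · (x̄ - mu_0) = (-1.3478, 0.7291),
  (x̄ - mu_0)^T · [...] = (-1)·(-1.3478) + (2.4)·(0.7291) = 3.0975.

Step 5 — scale by n: T² = 5 · 3.0975 = 15.4877.

T² ≈ 15.4877


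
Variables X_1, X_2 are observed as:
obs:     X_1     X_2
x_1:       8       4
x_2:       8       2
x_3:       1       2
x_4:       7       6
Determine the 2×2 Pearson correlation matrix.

Step 1 — column means:
  mean(X_1) = (8 + 8 + 1 + 7) / 4 = 24/4 = 6
  mean(X_2) = (4 + 2 + 2 + 6) / 4 = 14/4 = 3.5

Step 2 — sample variances and covariances s[i,j] = (1/(n-1)) · Σ_k (x_{k,i} - mean_i) · (x_{k,j} - mean_j), with n-1 = 3:
  s[X_1,X_1] = ((2)·(2) + (2)·(2) + (-5)·(-5) + (1)·(1)) / 3 = 34/3 = 11.3333
  s[X_1,X_2] = ((2)·(0.5) + (2)·(-1.5) + (-5)·(-1.5) + (1)·(2.5)) / 3 = 8/3 = 2.6667
  s[X_2,X_2] = ((0.5)·(0.5) + (-1.5)·(-1.5) + (-1.5)·(-1.5) + (2.5)·(2.5)) / 3 = 11/3 = 3.6667
  Sample standard deviations s_i = √(s[i,i]):
  s(X_1) = √(11.3333) = 3.3665
  s(X_2) = √(3.6667) = 1.9149

Step 3 — r_{ij} = s_{ij} / (s_i · s_j):
  r[X_1,X_1] = 1 (diagonal).
  r[X_1,X_2] = 2.6667 / (3.3665 · 1.9149) = 2.6667 / 6.4464 = 0.4137
  r[X_2,X_2] = 1 (diagonal).

R is symmetric with unit diagonal. Assembling:

R = [[1, 0.4137],
 [0.4137, 1]]


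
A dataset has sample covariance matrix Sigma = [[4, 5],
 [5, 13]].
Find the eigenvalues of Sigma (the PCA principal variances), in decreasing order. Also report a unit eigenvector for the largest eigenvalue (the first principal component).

Step 1 — characteristic polynomial of 2×2 Sigma:
  det(Sigma - λI) = λ² - trace · λ + det = 0.
  trace = 4 + 13 = 17, det = 4·13 - (5)² = 27.
Step 2 — discriminant:
  Δ = trace² - 4·det = 289 - 108 = 181.
Step 3 — eigenvalues:
  λ = (trace ± √Δ)/2 = (17 ± 13.4536)/2,
  λ_1 = 15.2268,  λ_2 = 1.7732.

Step 4 — unit eigenvector for λ_1: solve (Sigma - λ_1 I)v = 0. First row:
  (4 - 15.2268)·v_x + (5)·v_y = 0, i.e. (-11.2268)·v_x + (5)·v_y = 0,
  so v ∝ (b, λ_1 - a) = (5, 11.2268) = u.
  ||u|| = √((5)² + (11.2268)²) = √(151.0413) ≈ 12.2899,
  v_1 = u/||u|| ≈ (0.4068, 0.9135) (||v_1|| = 1).

λ_1 = 15.2268,  λ_2 = 1.7732;  v_1 ≈ (0.4068, 0.9135)


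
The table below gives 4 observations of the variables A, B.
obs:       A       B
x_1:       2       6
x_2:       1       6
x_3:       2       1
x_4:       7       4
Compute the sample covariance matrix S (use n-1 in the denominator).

Step 1 — column means:
  mean(A) = (2 + 1 + 2 + 7) / 4 = 12/4 = 3
  mean(B) = (6 + 6 + 1 + 4) / 4 = 17/4 = 4.25

Step 2 — sample covariance S[i,j] = (1/(n-1)) · Σ_k (x_{k,i} - mean_i) · (x_{k,j} - mean_j), with n-1 = 3.
  S[A,A] = ((-1)·(-1) + (-2)·(-2) + (-1)·(-1) + (4)·(4)) / 3 = 22/3 = 7.3333
  S[A,B] = ((-1)·(1.75) + (-2)·(1.75) + (-1)·(-3.25) + (4)·(-0.25)) / 3 = -3/3 = -1
  S[B,B] = ((1.75)·(1.75) + (1.75)·(1.75) + (-3.25)·(-3.25) + (-0.25)·(-0.25)) / 3 = 16.75/3 = 5.5833

S is symmetric (S[j,i] = S[i,j]). Assembling:

S = [[7.3333, -1],
 [-1, 5.5833]]


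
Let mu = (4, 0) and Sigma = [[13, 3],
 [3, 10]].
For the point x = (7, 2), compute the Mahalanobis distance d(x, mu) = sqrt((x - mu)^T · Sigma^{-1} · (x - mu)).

Step 1 — centre the observation: (x - mu) = (3, 2).

Step 2 — invert Sigma. det(Sigma) = 13·10 - (3)² = 121.
  Sigma^{-1} = (1/det) · [[d, -b], [-b, a]] = [[0.0826, -0.0248],
 [-0.0248, 0.1074]].

Step 3 — form the quadratic (x - mu)^T · Sigma^{-1} · (x - mu):
  Sigma^{-1} · (x - mu) = (0.1983, 0.1405).
  (x - mu)^T · [Sigma^{-1} · (x - mu)] = (3)·(0.1983) + (2)·(0.1405) = 0.876.

Step 4 — take square root: d = √(0.876) ≈ 0.936.

d(x, mu) = √(0.876) ≈ 0.936


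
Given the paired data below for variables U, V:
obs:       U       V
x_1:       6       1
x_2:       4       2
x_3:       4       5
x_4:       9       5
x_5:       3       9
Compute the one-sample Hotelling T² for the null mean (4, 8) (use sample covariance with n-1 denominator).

Step 1 — sample mean vector:
  mean(U) = (6 + 4 + 4 + 9 + 3) / 5 = 26/5 = 5.2
  mean(V) = (1 + 2 + 5 + 5 + 9) / 5 = 22/5 = 4.4
  x̄ = (5.2, 4.4),  deviation x̄ - mu_0 = (5.2, 4.4) - (4, 8) = (1.2, -3.6).

Step 2 — sample covariance matrix, S[i,j] = (1/(n-1)) · Σ_k (x_{k,i} - mean_i) · (x_{k,j} - mean_j), divisor n-1 = 4:
  S[U,U] = ((0.8)·(0.8) + (-1.2)·(-1.2) + (-1.2)·(-1.2) + (3.8)·(3.8) + (-2.2)·(-2.2)) / 4 = 22.8/4 = 5.7
  S[U,V] = ((0.8)·(-3.4) + (-1.2)·(-2.4) + (-1.2)·(0.6) + (3.8)·(0.6) + (-2.2)·(4.6)) / 4 = -8.4/4 = -2.1
  S[V,V] = ((-3.4)·(-3.4) + (-2.4)·(-2.4) + (0.6)·(0.6) + (0.6)·(0.6) + (4.6)·(4.6)) / 4 = 39.2/4 = 9.8
  S = [[5.7, -2.1],
 [-2.1, 9.8]].

Step 3 — invert S. det(S) = 5.7·9.8 - (-2.1)² = 51.45.
  S^{-1} = (1/det) · [[d, -b], [-b, a]] = [[0.1905, 0.0408],
 [0.0408, 0.1108]].

Step 4 — quadratic form (x̄ - mu_0)^T · S^{-1} · (x̄ - mu_0):
  S^{-1} · (x̄ - mu_0) = (0.0816, -0.3499),
  (x̄ - mu_0)^T · [...] = (1.2)·(0.0816) + (-3.6)·(-0.3499) = 1.3574.

Step 5 — scale by n: T² = 5 · 1.3574 = 6.7872.

T² ≈ 6.7872


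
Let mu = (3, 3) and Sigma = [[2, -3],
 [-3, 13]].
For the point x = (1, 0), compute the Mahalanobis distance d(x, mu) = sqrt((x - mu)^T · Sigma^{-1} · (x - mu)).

Step 1 — centre the observation: (x - mu) = (-2, -3).

Step 2 — invert Sigma. det(Sigma) = 2·13 - (-3)² = 17.
  Sigma^{-1} = (1/det) · [[d, -b], [-b, a]] = [[0.7647, 0.1765],
 [0.1765, 0.1176]].

Step 3 — form the quadratic (x - mu)^T · Sigma^{-1} · (x - mu):
  Sigma^{-1} · (x - mu) = (-2.0588, -0.7059).
  (x - mu)^T · [Sigma^{-1} · (x - mu)] = (-2)·(-2.0588) + (-3)·(-0.7059) = 6.2353.

Step 4 — take square root: d = √(6.2353) ≈ 2.4971.

d(x, mu) = √(6.2353) ≈ 2.4971


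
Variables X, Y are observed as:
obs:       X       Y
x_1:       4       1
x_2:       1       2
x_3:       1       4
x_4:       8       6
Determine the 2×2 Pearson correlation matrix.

Step 1 — column means:
  mean(X) = (4 + 1 + 1 + 8) / 4 = 14/4 = 3.5
  mean(Y) = (1 + 2 + 4 + 6) / 4 = 13/4 = 3.25

Step 2 — sample variances and covariances s[i,j] = (1/(n-1)) · Σ_k (x_{k,i} - mean_i) · (x_{k,j} - mean_j), with n-1 = 3:
  s[X,X] = ((0.5)·(0.5) + (-2.5)·(-2.5) + (-2.5)·(-2.5) + (4.5)·(4.5)) / 3 = 33/3 = 11
  s[X,Y] = ((0.5)·(-2.25) + (-2.5)·(-1.25) + (-2.5)·(0.75) + (4.5)·(2.75)) / 3 = 12.5/3 = 4.1667
  s[Y,Y] = ((-2.25)·(-2.25) + (-1.25)·(-1.25) + (0.75)·(0.75) + (2.75)·(2.75)) / 3 = 14.75/3 = 4.9167
  Sample standard deviations s_i = √(s[i,i]):
  s(X) = √(11) = 3.3166
  s(Y) = √(4.9167) = 2.2174

Step 3 — r_{ij} = s_{ij} / (s_i · s_j):
  r[X,X] = 1 (diagonal).
  r[X,Y] = 4.1667 / (3.3166 · 2.2174) = 4.1667 / 7.3541 = 0.5666
  r[Y,Y] = 1 (diagonal).

R is symmetric with unit diagonal. Assembling:

R = [[1, 0.5666],
 [0.5666, 1]]


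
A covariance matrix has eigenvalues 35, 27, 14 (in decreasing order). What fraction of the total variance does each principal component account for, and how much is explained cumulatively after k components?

Step 1 — total variance = trace(Sigma) = Σ λ_i = 35 + 27 + 14 = 76.

Step 2 — fraction explained by component i = λ_i / Σ λ:
  PC1: 35/76 = 0.4605
  PC2: 27/76 = 0.3553
  PC3: 14/76 = 0.1842

Step 3 — cumulative fraction after k components = (λ_1 + ... + λ_k) / Σ λ:
  k = 1: 35/76 = 0.4605
  k = 2: (35 + 27)/76 = 62/76 = 0.8158
  k = 3: (35 + 27 + 14)/76 = 76/76 = 1

Summary (fraction, with percent):

explained: PC1 0.4605 (46.05%), PC2 0.3553 (35.53%), PC3 0.1842 (18.42%);  cumulative: 0.4605, 0.8158, 1


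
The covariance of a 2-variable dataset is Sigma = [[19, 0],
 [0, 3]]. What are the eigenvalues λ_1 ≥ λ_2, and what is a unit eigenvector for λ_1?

Step 1 — characteristic polynomial of 2×2 Sigma:
  det(Sigma - λI) = λ² - trace · λ + det = 0.
  trace = 19 + 3 = 22, det = 19·3 - (0)² = 57.
Step 2 — discriminant:
  Δ = trace² - 4·det = 484 - 228 = 256.
Step 3 — eigenvalues:
  λ = (trace ± √Δ)/2 = (22 ± 16)/2,
  λ_1 = 19,  λ_2 = 3.

Step 4 — unit eigenvector for λ_1: Sigma is diagonal, so its eigenvectors are the coordinate axes. λ_1 = 19 is the diagonal entry on the first coordinate axis, hence
  v_1 = (1, 0) (||v_1|| = 1).

λ_1 = 19,  λ_2 = 3;  v_1 ≈ (1, 0)


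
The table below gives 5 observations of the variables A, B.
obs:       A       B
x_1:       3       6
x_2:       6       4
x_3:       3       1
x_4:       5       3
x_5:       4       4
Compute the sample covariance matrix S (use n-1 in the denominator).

Step 1 — column means:
  mean(A) = (3 + 6 + 3 + 5 + 4) / 5 = 21/5 = 4.2
  mean(B) = (6 + 4 + 1 + 3 + 4) / 5 = 18/5 = 3.6

Step 2 — sample covariance S[i,j] = (1/(n-1)) · Σ_k (x_{k,i} - mean_i) · (x_{k,j} - mean_j), with n-1 = 4.
  S[A,A] = ((-1.2)·(-1.2) + (1.8)·(1.8) + (-1.2)·(-1.2) + (0.8)·(0.8) + (-0.2)·(-0.2)) / 4 = 6.8/4 = 1.7
  S[A,B] = ((-1.2)·(2.4) + (1.8)·(0.4) + (-1.2)·(-2.6) + (0.8)·(-0.6) + (-0.2)·(0.4)) / 4 = 0.4/4 = 0.1
  S[B,B] = ((2.4)·(2.4) + (0.4)·(0.4) + (-2.6)·(-2.6) + (-0.6)·(-0.6) + (0.4)·(0.4)) / 4 = 13.2/4 = 3.3

S is symmetric (S[j,i] = S[i,j]). Assembling:

S = [[1.7, 0.1],
 [0.1, 3.3]]


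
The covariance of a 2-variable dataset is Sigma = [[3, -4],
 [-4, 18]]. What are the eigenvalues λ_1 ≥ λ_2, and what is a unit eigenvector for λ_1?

Step 1 — characteristic polynomial of 2×2 Sigma:
  det(Sigma - λI) = λ² - trace · λ + det = 0.
  trace = 3 + 18 = 21, det = 3·18 - (-4)² = 38.
Step 2 — discriminant:
  Δ = trace² - 4·det = 441 - 152 = 289.
Step 3 — eigenvalues:
  λ = (trace ± √Δ)/2 = (21 ± 17)/2,
  λ_1 = 19,  λ_2 = 2.

Step 4 — unit eigenvector for λ_1: solve (Sigma - λ_1 I)v = 0. First row:
  (3 - 19)·v_x + (-4)·v_y = 0, i.e. (-16)·v_x + (-4)·v_y = 0,
  so v ∝ (b, λ_1 - a) = (-4, 16); multiply by -1 so the first entry is positive: u = (4, -16).
  ||u|| = √((4)² + (-16)²) = √(272) ≈ 16.4924,
  v_1 = u/||u|| ≈ (0.2425, -0.9701) (||v_1|| = 1).

λ_1 = 19,  λ_2 = 2;  v_1 ≈ (0.2425, -0.9701)


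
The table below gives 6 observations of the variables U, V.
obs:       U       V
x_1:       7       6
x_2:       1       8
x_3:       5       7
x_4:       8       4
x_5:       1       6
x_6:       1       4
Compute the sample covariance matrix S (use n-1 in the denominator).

Step 1 — column means:
  mean(U) = (7 + 1 + 5 + 8 + 1 + 1) / 6 = 23/6 = 3.8333
  mean(V) = (6 + 8 + 7 + 4 + 6 + 4) / 6 = 35/6 = 5.8333

Step 2 — sample covariance S[i,j] = (1/(n-1)) · Σ_k (x_{k,i} - mean_i) · (x_{k,j} - mean_j), with n-1 = 5.
  S[U,U] = ((3.1667)·(3.1667) + (-2.8333)·(-2.8333) + (1.1667)·(1.1667) + (4.1667)·(4.1667) + (-2.8333)·(-2.8333) + (-2.8333)·(-2.8333)) / 5 = 52.8333/5 = 10.5667
  S[U,V] = ((3.1667)·(0.1667) + (-2.8333)·(2.1667) + (1.1667)·(1.1667) + (4.1667)·(-1.8333) + (-2.8333)·(0.1667) + (-2.8333)·(-1.8333)) / 5 = -7.1667/5 = -1.4333
  S[V,V] = ((0.1667)·(0.1667) + (2.1667)·(2.1667) + (1.1667)·(1.1667) + (-1.8333)·(-1.8333) + (0.1667)·(0.1667) + (-1.8333)·(-1.8333)) / 5 = 12.8333/5 = 2.5667

S is symmetric (S[j,i] = S[i,j]). Assembling:

S = [[10.5667, -1.4333],
 [-1.4333, 2.5667]]


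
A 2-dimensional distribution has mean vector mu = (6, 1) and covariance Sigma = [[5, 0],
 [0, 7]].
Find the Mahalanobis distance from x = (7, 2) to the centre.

Step 1 — centre the observation: (x - mu) = (1, 1).

Step 2 — invert Sigma. det(Sigma) = 5·7 - (0)² = 35.
  Sigma^{-1} = (1/det) · [[d, -b], [-b, a]] = [[0.2, 0],
 [0, 0.1429]].

Step 3 — form the quadratic (x - mu)^T · Sigma^{-1} · (x - mu):
  Sigma^{-1} · (x - mu) = (0.2, 0.1429).
  (x - mu)^T · [Sigma^{-1} · (x - mu)] = (1)·(0.2) + (1)·(0.1429) = 0.3429.

Step 4 — take square root: d = √(0.3429) ≈ 0.5855.

d(x, mu) = √(0.3429) ≈ 0.5855


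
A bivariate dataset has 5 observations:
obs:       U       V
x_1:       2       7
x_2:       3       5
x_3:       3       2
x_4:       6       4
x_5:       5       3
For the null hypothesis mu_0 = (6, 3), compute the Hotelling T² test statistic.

Step 1 — sample mean vector:
  mean(U) = (2 + 3 + 3 + 6 + 5) / 5 = 19/5 = 3.8
  mean(V) = (7 + 5 + 2 + 4 + 3) / 5 = 21/5 = 4.2
  x̄ = (3.8, 4.2),  deviation x̄ - mu_0 = (3.8, 4.2) - (6, 3) = (-2.2, 1.2).

Step 2 — sample covariance matrix, S[i,j] = (1/(n-1)) · Σ_k (x_{k,i} - mean_i) · (x_{k,j} - mean_j), divisor n-1 = 4:
  S[U,U] = ((-1.8)·(-1.8) + (-0.8)·(-0.8) + (-0.8)·(-0.8) + (2.2)·(2.2) + (1.2)·(1.2)) / 4 = 10.8/4 = 2.7
  S[U,V] = ((-1.8)·(2.8) + (-0.8)·(0.8) + (-0.8)·(-2.2) + (2.2)·(-0.2) + (1.2)·(-1.2)) / 4 = -5.8/4 = -1.45
  S[V,V] = ((2.8)·(2.8) + (0.8)·(0.8) + (-2.2)·(-2.2) + (-0.2)·(-0.2) + (-1.2)·(-1.2)) / 4 = 14.8/4 = 3.7
  S = [[2.7, -1.45],
 [-1.45, 3.7]].

Step 3 — invert S. det(S) = 2.7·3.7 - (-1.45)² = 7.8875.
  S^{-1} = (1/det) · [[d, -b], [-b, a]] = [[0.4691, 0.1838],
 [0.1838, 0.3423]].

Step 4 — quadratic form (x̄ - mu_0)^T · S^{-1} · (x̄ - mu_0):
  S^{-1} · (x̄ - mu_0) = (-0.8114, 0.0063),
  (x̄ - mu_0)^T · [...] = (-2.2)·(-0.8114) + (1.2)·(0.0063) = 1.7927.

Step 5 — scale by n: T² = 5 · 1.7927 = 8.9635.

T² ≈ 8.9635


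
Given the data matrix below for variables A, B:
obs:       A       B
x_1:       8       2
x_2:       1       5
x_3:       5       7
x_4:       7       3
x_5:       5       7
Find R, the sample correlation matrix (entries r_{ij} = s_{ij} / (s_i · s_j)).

Step 1 — column means:
  mean(A) = (8 + 1 + 5 + 7 + 5) / 5 = 26/5 = 5.2
  mean(B) = (2 + 5 + 7 + 3 + 7) / 5 = 24/5 = 4.8

Step 2 — sample variances and covariances s[i,j] = (1/(n-1)) · Σ_k (x_{k,i} - mean_i) · (x_{k,j} - mean_j), with n-1 = 4:
  s[A,A] = ((2.8)·(2.8) + (-4.2)·(-4.2) + (-0.2)·(-0.2) + (1.8)·(1.8) + (-0.2)·(-0.2)) / 4 = 28.8/4 = 7.2
  s[A,B] = ((2.8)·(-2.8) + (-4.2)·(0.2) + (-0.2)·(2.2) + (1.8)·(-1.8) + (-0.2)·(2.2)) / 4 = -12.8/4 = -3.2
  s[B,B] = ((-2.8)·(-2.8) + (0.2)·(0.2) + (2.2)·(2.2) + (-1.8)·(-1.8) + (2.2)·(2.2)) / 4 = 20.8/4 = 5.2
  Sample standard deviations s_i = √(s[i,i]):
  s(A) = √(7.2) = 2.6833
  s(B) = √(5.2) = 2.2804

Step 3 — r_{ij} = s_{ij} / (s_i · s_j):
  r[A,A] = 1 (diagonal).
  r[A,B] = -3.2 / (2.6833 · 2.2804) = -3.2 / 6.1188 = -0.523
  r[B,B] = 1 (diagonal).

R is symmetric with unit diagonal. Assembling:

R = [[1, -0.523],
 [-0.523, 1]]


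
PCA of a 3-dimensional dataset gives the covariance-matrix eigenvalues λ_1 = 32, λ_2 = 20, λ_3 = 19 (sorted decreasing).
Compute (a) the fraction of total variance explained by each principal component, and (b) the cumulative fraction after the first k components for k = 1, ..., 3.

Step 1 — total variance = trace(Sigma) = Σ λ_i = 32 + 20 + 19 = 71.

Step 2 — fraction explained by component i = λ_i / Σ λ:
  PC1: 32/71 = 0.4507
  PC2: 20/71 = 0.2817
  PC3: 19/71 = 0.2676

Step 3 — cumulative fraction after k components = (λ_1 + ... + λ_k) / Σ λ:
  k = 1: 32/71 = 0.4507
  k = 2: (32 + 20)/71 = 52/71 = 0.7324
  k = 3: (32 + 20 + 19)/71 = 71/71 = 1

Summary (fraction, with percent):

explained: PC1 0.4507 (45.07%), PC2 0.2817 (28.17%), PC3 0.2676 (26.76%);  cumulative: 0.4507, 0.7324, 1


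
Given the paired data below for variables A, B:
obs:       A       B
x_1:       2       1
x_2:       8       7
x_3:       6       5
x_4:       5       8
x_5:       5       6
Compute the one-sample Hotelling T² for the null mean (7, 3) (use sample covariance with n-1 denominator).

Step 1 — sample mean vector:
  mean(A) = (2 + 8 + 6 + 5 + 5) / 5 = 26/5 = 5.2
  mean(B) = (1 + 7 + 5 + 8 + 6) / 5 = 27/5 = 5.4
  x̄ = (5.2, 5.4),  deviation x̄ - mu_0 = (5.2, 5.4) - (7, 3) = (-1.8, 2.4).

Step 2 — sample covariance matrix, S[i,j] = (1/(n-1)) · Σ_k (x_{k,i} - mean_i) · (x_{k,j} - mean_j), divisor n-1 = 4:
  S[A,A] = ((-3.2)·(-3.2) + (2.8)·(2.8) + (0.8)·(0.8) + (-0.2)·(-0.2) + (-0.2)·(-0.2)) / 4 = 18.8/4 = 4.7
  S[A,B] = ((-3.2)·(-4.4) + (2.8)·(1.6) + (0.8)·(-0.4) + (-0.2)·(2.6) + (-0.2)·(0.6)) / 4 = 17.6/4 = 4.4
  S[B,B] = ((-4.4)·(-4.4) + (1.6)·(1.6) + (-0.4)·(-0.4) + (2.6)·(2.6) + (0.6)·(0.6)) / 4 = 29.2/4 = 7.3
  S = [[4.7, 4.4],
 [4.4, 7.3]].

Step 3 — invert S. det(S) = 4.7·7.3 - (4.4)² = 14.95.
  S^{-1} = (1/det) · [[d, -b], [-b, a]] = [[0.4883, -0.2943],
 [-0.2943, 0.3144]].

Step 4 — quadratic form (x̄ - mu_0)^T · S^{-1} · (x̄ - mu_0):
  S^{-1} · (x̄ - mu_0) = (-1.5853, 1.2843),
  (x̄ - mu_0)^T · [...] = (-1.8)·(-1.5853) + (2.4)·(1.2843) = 5.9358.

Step 5 — scale by n: T² = 5 · 5.9358 = 29.6789.

T² ≈ 29.6789


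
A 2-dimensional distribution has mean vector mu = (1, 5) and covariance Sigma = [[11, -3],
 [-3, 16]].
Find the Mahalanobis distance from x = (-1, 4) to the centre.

Step 1 — centre the observation: (x - mu) = (-2, -1).

Step 2 — invert Sigma. det(Sigma) = 11·16 - (-3)² = 167.
  Sigma^{-1} = (1/det) · [[d, -b], [-b, a]] = [[0.0958, 0.018],
 [0.018, 0.0659]].

Step 3 — form the quadratic (x - mu)^T · Sigma^{-1} · (x - mu):
  Sigma^{-1} · (x - mu) = (-0.2096, -0.1018).
  (x - mu)^T · [Sigma^{-1} · (x - mu)] = (-2)·(-0.2096) + (-1)·(-0.1018) = 0.521.

Step 4 — take square root: d = √(0.521) ≈ 0.7218.

d(x, mu) = √(0.521) ≈ 0.7218


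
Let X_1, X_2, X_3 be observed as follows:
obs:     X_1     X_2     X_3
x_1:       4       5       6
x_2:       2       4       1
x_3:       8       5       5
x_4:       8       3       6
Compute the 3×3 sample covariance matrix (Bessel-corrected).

Step 1 — column means:
  mean(X_1) = (4 + 2 + 8 + 8) / 4 = 22/4 = 5.5
  mean(X_2) = (5 + 4 + 5 + 3) / 4 = 17/4 = 4.25
  mean(X_3) = (6 + 1 + 5 + 6) / 4 = 18/4 = 4.5

Step 2 — sample covariance S[i,j] = (1/(n-1)) · Σ_k (x_{k,i} - mean_i) · (x_{k,j} - mean_j), with n-1 = 3.
  S[X_1,X_1] = ((-1.5)·(-1.5) + (-3.5)·(-3.5) + (2.5)·(2.5) + (2.5)·(2.5)) / 3 = 27/3 = 9
  S[X_1,X_2] = ((-1.5)·(0.75) + (-3.5)·(-0.25) + (2.5)·(0.75) + (2.5)·(-1.25)) / 3 = -1.5/3 = -0.5
  S[X_1,X_3] = ((-1.5)·(1.5) + (-3.5)·(-3.5) + (2.5)·(0.5) + (2.5)·(1.5)) / 3 = 15/3 = 5
  S[X_2,X_2] = ((0.75)·(0.75) + (-0.25)·(-0.25) + (0.75)·(0.75) + (-1.25)·(-1.25)) / 3 = 2.75/3 = 0.9167
  S[X_2,X_3] = ((0.75)·(1.5) + (-0.25)·(-3.5) + (0.75)·(0.5) + (-1.25)·(1.5)) / 3 = 0.5/3 = 0.1667
  S[X_3,X_3] = ((1.5)·(1.5) + (-3.5)·(-3.5) + (0.5)·(0.5) + (1.5)·(1.5)) / 3 = 17/3 = 5.6667

S is symmetric (S[j,i] = S[i,j]). Assembling:

S = [[9, -0.5, 5],
 [-0.5, 0.9167, 0.1667],
 [5, 0.1667, 5.6667]]
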